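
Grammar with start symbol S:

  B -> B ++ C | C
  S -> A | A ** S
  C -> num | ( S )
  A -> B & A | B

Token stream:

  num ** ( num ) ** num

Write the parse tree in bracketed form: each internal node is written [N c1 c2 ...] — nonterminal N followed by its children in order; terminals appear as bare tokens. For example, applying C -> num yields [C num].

[S [A [B [C num]]] ** [S [A [B [C ( [S [A [B [C num]]]] )]]] ** [S [A [B [C num]]]]]]

S
A ** S
B ** S
C ** S
num ** S
num ** A ** S
num ** B ** S
num ** C ** S
num ** ( S ) ** S
num ** ( A ) ** S
num ** ( B ) ** S
num ** ( C ) ** S
num ** ( num ) ** S
num ** ( num ) ** A
num ** ( num ) ** B
num ** ( num ) ** C
num ** ( num ) ** num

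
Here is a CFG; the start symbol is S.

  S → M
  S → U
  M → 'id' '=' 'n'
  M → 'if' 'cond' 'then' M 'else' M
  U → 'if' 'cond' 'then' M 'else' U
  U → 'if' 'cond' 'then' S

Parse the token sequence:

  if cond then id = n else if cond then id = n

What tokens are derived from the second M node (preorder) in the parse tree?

id = n

[S [U if cond then [M id = n] else [U if cond then [S [M id = n]]]]]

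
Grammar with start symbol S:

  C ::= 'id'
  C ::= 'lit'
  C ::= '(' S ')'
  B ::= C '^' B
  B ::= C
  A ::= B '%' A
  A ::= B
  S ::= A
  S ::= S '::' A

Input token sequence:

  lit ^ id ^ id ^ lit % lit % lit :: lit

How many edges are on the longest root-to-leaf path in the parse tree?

8

[S [S [A [B [C lit] ^ [B [C id] ^ [B [C id] ^ [B [C lit]]]]] % [A [B [C lit]] % [A [B [C lit]]]]]] :: [A [B [C lit]]]]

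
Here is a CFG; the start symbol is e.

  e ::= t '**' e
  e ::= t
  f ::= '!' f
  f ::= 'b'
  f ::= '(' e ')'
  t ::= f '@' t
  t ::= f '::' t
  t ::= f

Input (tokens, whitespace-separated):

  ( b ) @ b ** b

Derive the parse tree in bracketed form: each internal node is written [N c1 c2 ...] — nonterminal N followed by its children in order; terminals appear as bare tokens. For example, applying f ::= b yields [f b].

e
t ** e
f @ t ** e
( e ) @ t ** e
( t ) @ t ** e
( f ) @ t ** e
( b ) @ t ** e
( b ) @ f ** e
( b ) @ b ** e
( b ) @ b ** t
( b ) @ b ** f
( b ) @ b ** b

[e [t [f ( [e [t [f b]]] )] @ [t [f b]]] ** [e [t [f b]]]]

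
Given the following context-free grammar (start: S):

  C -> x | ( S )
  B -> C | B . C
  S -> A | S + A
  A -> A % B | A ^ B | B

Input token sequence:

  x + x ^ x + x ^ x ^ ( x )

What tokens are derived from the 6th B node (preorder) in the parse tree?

( x )

[S [S [S [A [B [C x]]]] + [A [A [B [C x]]] ^ [B [C x]]]] + [A [A [A [B [C x]]] ^ [B [C x]]] ^ [B [C ( [S [A [B [C x]]]] )]]]]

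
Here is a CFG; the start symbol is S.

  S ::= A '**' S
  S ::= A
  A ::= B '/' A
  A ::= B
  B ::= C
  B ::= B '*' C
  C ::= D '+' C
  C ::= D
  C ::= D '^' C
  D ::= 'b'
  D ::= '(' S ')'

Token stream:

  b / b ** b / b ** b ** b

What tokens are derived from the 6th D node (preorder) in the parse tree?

[S [A [B [C [D b]]] / [A [B [C [D b]]]]] ** [S [A [B [C [D b]]] / [A [B [C [D b]]]]] ** [S [A [B [C [D b]]]] ** [S [A [B [C [D b]]]]]]]]

b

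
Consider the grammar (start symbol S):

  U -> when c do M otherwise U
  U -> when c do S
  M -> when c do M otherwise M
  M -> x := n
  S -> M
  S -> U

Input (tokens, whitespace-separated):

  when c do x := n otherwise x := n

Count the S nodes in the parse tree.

[S [M when c do [M x := n] otherwise [M x := n]]]

1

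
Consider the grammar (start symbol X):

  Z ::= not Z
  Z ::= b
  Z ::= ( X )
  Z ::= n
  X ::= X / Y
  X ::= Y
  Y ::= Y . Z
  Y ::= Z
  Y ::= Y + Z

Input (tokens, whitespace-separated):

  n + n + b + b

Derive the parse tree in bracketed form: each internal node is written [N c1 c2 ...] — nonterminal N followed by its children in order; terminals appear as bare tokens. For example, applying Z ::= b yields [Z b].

[X [Y [Y [Y [Y [Z n]] + [Z n]] + [Z b]] + [Z b]]]

X
Y
Y + Z
Y + Z + Z
Y + Z + Z + Z
Z + Z + Z + Z
n + Z + Z + Z
n + n + Z + Z
n + n + b + Z
n + n + b + b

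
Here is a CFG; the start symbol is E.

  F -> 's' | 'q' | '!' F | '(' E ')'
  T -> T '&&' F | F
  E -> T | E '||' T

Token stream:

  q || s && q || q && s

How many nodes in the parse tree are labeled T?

[E [E [E [T [F q]]] || [T [T [F s]] && [F q]]] || [T [T [F q]] && [F s]]]

5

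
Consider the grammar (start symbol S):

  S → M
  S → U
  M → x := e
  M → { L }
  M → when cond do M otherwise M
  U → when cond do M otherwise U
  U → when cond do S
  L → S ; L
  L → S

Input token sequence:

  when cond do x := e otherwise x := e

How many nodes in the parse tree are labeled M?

3

[S [M when cond do [M x := e] otherwise [M x := e]]]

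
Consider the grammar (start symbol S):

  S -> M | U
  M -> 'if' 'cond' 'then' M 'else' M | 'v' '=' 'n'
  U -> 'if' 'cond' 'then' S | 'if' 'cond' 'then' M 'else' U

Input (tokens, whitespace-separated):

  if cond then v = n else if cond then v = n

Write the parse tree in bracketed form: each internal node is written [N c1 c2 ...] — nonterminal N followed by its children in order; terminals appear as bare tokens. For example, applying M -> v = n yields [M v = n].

S
U
if cond then M else U
if cond then v = n else U
if cond then v = n else if cond then S
if cond then v = n else if cond then M
if cond then v = n else if cond then v = n

[S [U if cond then [M v = n] else [U if cond then [S [M v = n]]]]]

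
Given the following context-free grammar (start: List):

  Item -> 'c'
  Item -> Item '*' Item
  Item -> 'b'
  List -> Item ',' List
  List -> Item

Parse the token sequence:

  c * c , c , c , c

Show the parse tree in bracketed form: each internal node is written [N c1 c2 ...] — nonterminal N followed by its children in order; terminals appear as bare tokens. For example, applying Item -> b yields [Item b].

[List [Item [Item c] * [Item c]] , [List [Item c] , [List [Item c] , [List [Item c]]]]]

List
Item , List
Item * Item , List
c * Item , List
c * c , List
c * c , Item , List
c * c , c , List
c * c , c , Item , List
c * c , c , c , List
c * c , c , c , Item
c * c , c , c , c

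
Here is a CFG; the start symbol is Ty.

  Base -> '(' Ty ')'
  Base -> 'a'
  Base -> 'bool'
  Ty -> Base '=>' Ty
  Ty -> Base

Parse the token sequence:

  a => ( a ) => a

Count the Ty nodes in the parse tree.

[Ty [Base a] => [Ty [Base ( [Ty [Base a]] )] => [Ty [Base a]]]]

4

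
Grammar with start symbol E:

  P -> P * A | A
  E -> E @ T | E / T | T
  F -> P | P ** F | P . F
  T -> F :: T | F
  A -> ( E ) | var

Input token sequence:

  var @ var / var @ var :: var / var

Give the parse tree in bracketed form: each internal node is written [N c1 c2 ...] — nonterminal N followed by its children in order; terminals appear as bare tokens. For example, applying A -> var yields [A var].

[E [E [E [E [E [T [F [P [A var]]]]] @ [T [F [P [A var]]]]] / [T [F [P [A var]]]]] @ [T [F [P [A var]]] :: [T [F [P [A var]]]]]] / [T [F [P [A var]]]]]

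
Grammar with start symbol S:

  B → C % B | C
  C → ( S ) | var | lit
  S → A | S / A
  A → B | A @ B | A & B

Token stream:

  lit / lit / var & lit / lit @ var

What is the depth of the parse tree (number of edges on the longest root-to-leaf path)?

7

[S [S [S [S [A [B [C lit]]]] / [A [B [C lit]]]] / [A [A [B [C var]]] & [B [C lit]]]] / [A [A [B [C lit]]] @ [B [C var]]]]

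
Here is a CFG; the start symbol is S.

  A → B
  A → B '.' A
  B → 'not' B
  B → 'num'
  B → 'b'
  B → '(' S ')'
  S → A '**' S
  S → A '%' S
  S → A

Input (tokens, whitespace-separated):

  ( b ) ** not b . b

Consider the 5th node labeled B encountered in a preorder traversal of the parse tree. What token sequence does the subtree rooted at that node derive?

[S [A [B ( [S [A [B b]]] )]] ** [S [A [B not [B b]] . [A [B b]]]]]

b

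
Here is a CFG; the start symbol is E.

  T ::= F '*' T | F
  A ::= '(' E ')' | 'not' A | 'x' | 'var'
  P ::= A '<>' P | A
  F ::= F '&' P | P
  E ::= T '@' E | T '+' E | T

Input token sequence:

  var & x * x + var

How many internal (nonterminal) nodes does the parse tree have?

17

[E [T [F [F [P [A var]]] & [P [A x]]] * [T [F [P [A x]]]]] + [E [T [F [P [A var]]]]]]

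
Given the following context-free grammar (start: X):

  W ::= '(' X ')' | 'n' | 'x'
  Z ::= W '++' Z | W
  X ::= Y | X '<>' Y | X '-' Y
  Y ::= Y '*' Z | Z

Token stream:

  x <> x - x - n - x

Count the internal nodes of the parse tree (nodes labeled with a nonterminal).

[X [X [X [X [X [Y [Z [W x]]]] <> [Y [Z [W x]]]] - [Y [Z [W x]]]] - [Y [Z [W n]]]] - [Y [Z [W x]]]]

20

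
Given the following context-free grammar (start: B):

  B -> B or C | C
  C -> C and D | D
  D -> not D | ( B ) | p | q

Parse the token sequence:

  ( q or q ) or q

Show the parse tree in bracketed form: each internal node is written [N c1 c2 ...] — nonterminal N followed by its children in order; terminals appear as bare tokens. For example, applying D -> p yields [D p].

B
B or C
C or C
D or C
( B ) or C
( B or C ) or C
( C or C ) or C
( D or C ) or C
( q or C ) or C
( q or D ) or C
( q or q ) or C
( q or q ) or D
( q or q ) or q

[B [B [C [D ( [B [B [C [D q]]] or [C [D q]]] )]]] or [C [D q]]]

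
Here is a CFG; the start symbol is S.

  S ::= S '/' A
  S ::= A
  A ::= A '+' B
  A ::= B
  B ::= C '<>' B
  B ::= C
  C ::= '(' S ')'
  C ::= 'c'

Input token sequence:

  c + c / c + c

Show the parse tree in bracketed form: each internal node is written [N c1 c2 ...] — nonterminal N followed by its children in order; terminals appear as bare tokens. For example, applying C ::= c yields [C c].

[S [S [A [A [B [C c]]] + [B [C c]]]] / [A [A [B [C c]]] + [B [C c]]]]

S
S / A
A / A
A + B / A
B + B / A
C + B / A
c + B / A
c + C / A
c + c / A
c + c / A + B
c + c / B + B
c + c / C + B
c + c / c + B
c + c / c + C
c + c / c + c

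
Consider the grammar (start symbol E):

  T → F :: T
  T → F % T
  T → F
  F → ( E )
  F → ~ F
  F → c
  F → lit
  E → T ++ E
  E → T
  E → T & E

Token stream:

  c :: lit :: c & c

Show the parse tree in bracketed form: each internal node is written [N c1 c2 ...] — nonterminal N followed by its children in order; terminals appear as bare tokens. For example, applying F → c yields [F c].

E
T & E
F :: T & E
c :: T & E
c :: F :: T & E
c :: lit :: T & E
c :: lit :: F & E
c :: lit :: c & E
c :: lit :: c & T
c :: lit :: c & F
c :: lit :: c & c

[E [T [F c] :: [T [F lit] :: [T [F c]]]] & [E [T [F c]]]]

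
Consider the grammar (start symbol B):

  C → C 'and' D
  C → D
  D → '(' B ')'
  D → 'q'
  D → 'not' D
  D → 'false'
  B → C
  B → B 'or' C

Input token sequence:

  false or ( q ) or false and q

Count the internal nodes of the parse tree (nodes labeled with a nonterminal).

[B [B [B [C [D false]]] or [C [D ( [B [C [D q]]] )]]] or [C [C [D false]] and [D q]]]

14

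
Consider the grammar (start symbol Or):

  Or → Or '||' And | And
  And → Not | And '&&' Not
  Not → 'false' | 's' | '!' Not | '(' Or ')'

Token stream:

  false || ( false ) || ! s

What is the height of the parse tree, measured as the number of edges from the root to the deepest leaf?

7

[Or [Or [Or [And [Not false]]] || [And [Not ( [Or [And [Not false]]] )]]] || [And [Not ! [Not s]]]]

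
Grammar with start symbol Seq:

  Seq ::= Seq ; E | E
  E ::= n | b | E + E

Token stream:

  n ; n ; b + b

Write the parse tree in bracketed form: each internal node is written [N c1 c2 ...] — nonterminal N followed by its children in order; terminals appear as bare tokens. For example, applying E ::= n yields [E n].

[Seq [Seq [Seq [E n]] ; [E n]] ; [E [E b] + [E b]]]

Seq
Seq ; E
Seq ; E ; E
E ; E ; E
n ; E ; E
n ; n ; E
n ; n ; E + E
n ; n ; b + E
n ; n ; b + b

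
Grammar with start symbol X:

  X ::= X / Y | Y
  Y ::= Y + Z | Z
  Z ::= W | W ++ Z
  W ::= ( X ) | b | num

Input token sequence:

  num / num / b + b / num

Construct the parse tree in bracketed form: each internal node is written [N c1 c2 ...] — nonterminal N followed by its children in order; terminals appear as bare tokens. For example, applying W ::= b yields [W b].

[X [X [X [X [Y [Z [W num]]]] / [Y [Z [W num]]]] / [Y [Y [Z [W b]]] + [Z [W b]]]] / [Y [Z [W num]]]]

X
X / Y
X / Y / Y
X / Y / Y / Y
Y / Y / Y / Y
Z / Y / Y / Y
W / Y / Y / Y
num / Y / Y / Y
num / Z / Y / Y
num / W / Y / Y
num / num / Y / Y
num / num / Y + Z / Y
num / num / Z + Z / Y
num / num / W + Z / Y
num / num / b + Z / Y
num / num / b + W / Y
num / num / b + b / Y
num / num / b + b / Z
num / num / b + b / W
num / num / b + b / num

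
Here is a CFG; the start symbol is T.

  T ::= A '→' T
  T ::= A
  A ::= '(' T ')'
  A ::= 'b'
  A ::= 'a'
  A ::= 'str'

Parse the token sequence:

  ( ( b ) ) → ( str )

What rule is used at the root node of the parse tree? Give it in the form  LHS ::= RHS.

T ::= A '→' T

[T [A ( [T [A ( [T [A b]] )]] )] → [T [A ( [T [A str]] )]]]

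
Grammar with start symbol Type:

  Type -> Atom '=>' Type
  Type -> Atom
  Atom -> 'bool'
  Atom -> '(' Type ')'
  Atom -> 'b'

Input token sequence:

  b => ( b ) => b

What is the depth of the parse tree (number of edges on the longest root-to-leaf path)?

[Type [Atom b] => [Type [Atom ( [Type [Atom b]] )] => [Type [Atom b]]]]

5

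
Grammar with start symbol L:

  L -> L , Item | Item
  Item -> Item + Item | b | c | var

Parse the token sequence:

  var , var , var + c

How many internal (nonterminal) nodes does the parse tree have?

8

[L [L [L [Item var]] , [Item var]] , [Item [Item var] + [Item c]]]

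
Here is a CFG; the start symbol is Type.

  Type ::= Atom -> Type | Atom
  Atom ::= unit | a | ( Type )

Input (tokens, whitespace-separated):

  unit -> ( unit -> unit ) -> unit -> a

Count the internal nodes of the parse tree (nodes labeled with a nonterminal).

12

[Type [Atom unit] -> [Type [Atom ( [Type [Atom unit] -> [Type [Atom unit]]] )] -> [Type [Atom unit] -> [Type [Atom a]]]]]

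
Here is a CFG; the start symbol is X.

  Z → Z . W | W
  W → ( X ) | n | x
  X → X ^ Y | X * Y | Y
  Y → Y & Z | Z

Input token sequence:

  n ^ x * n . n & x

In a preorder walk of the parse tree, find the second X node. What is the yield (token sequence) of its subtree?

[X [X [X [Y [Z [W n]]]] ^ [Y [Z [W x]]]] * [Y [Y [Z [Z [W n]] . [W n]]] & [Z [W x]]]]

n ^ x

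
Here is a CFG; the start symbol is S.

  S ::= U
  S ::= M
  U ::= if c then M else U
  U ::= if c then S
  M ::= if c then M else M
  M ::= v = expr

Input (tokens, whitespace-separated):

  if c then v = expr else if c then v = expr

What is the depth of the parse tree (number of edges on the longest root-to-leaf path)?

[S [U if c then [M v = expr] else [U if c then [S [M v = expr]]]]]

5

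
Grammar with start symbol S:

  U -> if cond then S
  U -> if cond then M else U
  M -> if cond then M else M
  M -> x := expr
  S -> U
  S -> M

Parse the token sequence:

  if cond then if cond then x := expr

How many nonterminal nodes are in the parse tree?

6

[S [U if cond then [S [U if cond then [S [M x := expr]]]]]]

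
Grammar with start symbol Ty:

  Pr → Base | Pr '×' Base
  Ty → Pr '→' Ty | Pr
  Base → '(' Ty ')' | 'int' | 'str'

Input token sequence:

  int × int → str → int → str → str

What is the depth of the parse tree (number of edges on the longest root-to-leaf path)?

[Ty [Pr [Pr [Base int]] × [Base int]] → [Ty [Pr [Base str]] → [Ty [Pr [Base int]] → [Ty [Pr [Base str]] → [Ty [Pr [Base str]]]]]]]

7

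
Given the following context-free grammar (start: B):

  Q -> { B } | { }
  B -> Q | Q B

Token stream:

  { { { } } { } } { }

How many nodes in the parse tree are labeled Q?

[B [Q { [B [Q { [B [Q { }]] }] [B [Q { }]]] }] [B [Q { }]]]

5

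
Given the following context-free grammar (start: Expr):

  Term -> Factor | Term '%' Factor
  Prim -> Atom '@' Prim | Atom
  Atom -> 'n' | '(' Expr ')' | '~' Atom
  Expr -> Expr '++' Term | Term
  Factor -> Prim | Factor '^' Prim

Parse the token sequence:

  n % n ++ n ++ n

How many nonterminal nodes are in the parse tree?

[Expr [Expr [Expr [Term [Term [Factor [Prim [Atom n]]]] % [Factor [Prim [Atom n]]]]] ++ [Term [Factor [Prim [Atom n]]]]] ++ [Term [Factor [Prim [Atom n]]]]]

19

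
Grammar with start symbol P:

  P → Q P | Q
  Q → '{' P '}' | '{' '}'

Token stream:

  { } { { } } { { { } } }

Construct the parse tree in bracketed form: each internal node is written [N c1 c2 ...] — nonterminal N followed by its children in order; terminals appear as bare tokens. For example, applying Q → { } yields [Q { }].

[P [Q { }] [P [Q { [P [Q { }]] }] [P [Q { [P [Q { [P [Q { }]] }]] }]]]]

P
Q P
{ } P
{ } Q P
{ } { P } P
{ } { Q } P
{ } { { } } P
{ } { { } } Q
{ } { { } } { P }
{ } { { } } { Q }
{ } { { } } { { P } }
{ } { { } } { { Q } }
{ } { { } } { { { } } }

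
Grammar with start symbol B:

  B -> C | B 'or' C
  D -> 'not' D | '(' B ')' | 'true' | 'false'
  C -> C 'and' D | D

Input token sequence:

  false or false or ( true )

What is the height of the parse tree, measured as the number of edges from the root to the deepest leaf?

6

[B [B [B [C [D false]]] or [C [D false]]] or [C [D ( [B [C [D true]]] )]]]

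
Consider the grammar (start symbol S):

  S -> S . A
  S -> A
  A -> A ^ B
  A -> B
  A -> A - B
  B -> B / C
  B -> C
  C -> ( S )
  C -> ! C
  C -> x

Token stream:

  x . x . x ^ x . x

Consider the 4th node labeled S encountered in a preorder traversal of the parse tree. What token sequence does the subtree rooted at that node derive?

[S [S [S [S [A [B [C x]]]] . [A [B [C x]]]] . [A [A [B [C x]]] ^ [B [C x]]]] . [A [B [C x]]]]

x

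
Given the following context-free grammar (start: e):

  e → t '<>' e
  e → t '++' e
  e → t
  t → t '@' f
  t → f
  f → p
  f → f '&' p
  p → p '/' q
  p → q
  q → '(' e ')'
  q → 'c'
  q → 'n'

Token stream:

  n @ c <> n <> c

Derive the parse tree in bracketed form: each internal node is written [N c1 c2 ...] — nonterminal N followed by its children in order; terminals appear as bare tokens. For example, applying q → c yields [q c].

e
t <> e
t @ f <> e
f @ f <> e
p @ f <> e
q @ f <> e
n @ f <> e
n @ p <> e
n @ q <> e
n @ c <> e
n @ c <> t <> e
n @ c <> f <> e
n @ c <> p <> e
n @ c <> q <> e
n @ c <> n <> e
n @ c <> n <> t
n @ c <> n <> f
n @ c <> n <> p
n @ c <> n <> q
n @ c <> n <> c

[e [t [t [f [p [q n]]]] @ [f [p [q c]]]] <> [e [t [f [p [q n]]]] <> [e [t [f [p [q c]]]]]]]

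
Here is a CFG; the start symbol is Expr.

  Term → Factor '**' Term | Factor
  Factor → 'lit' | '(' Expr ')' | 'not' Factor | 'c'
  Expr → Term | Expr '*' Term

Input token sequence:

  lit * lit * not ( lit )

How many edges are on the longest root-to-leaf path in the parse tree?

[Expr [Expr [Expr [Term [Factor lit]]] * [Term [Factor lit]]] * [Term [Factor not [Factor ( [Expr [Term [Factor lit]]] )]]]]

7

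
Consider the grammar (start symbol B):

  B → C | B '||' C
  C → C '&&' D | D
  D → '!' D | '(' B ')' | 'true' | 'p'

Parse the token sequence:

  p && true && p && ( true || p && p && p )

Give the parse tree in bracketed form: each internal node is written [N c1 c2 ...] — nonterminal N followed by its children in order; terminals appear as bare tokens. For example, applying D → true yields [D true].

B
C
C && D
C && D && D
C && D && D && D
D && D && D && D
p && D && D && D
p && true && D && D
p && true && p && D
p && true && p && ( B )
p && true && p && ( B || C )
p && true && p && ( C || C )
p && true && p && ( D || C )
p && true && p && ( true || C )
p && true && p && ( true || C && D )
p && true && p && ( true || C && D && D )
p && true && p && ( true || D && D && D )
p && true && p && ( true || p && D && D )
p && true && p && ( true || p && p && D )
p && true && p && ( true || p && p && p )

[B [C [C [C [C [D p]] && [D true]] && [D p]] && [D ( [B [B [C [D true]]] || [C [C [C [D p]] && [D p]] && [D p]]] )]]]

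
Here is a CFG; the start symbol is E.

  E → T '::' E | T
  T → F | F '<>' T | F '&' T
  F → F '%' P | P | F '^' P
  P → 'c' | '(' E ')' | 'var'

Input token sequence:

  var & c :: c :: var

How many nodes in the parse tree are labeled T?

[E [T [F [P var]] & [T [F [P c]]]] :: [E [T [F [P c]]] :: [E [T [F [P var]]]]]]

4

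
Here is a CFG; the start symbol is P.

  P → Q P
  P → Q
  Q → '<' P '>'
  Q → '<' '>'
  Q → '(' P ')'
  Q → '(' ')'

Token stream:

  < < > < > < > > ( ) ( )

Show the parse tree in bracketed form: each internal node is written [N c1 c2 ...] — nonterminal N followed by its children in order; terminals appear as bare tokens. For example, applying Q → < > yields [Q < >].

P
Q P
< P > P
< Q P > P
< < > P > P
< < > Q P > P
< < > < > P > P
< < > < > Q > P
< < > < > < > > P
< < > < > < > > Q P
< < > < > < > > ( ) P
< < > < > < > > ( ) Q
< < > < > < > > ( ) ( )

[P [Q < [P [Q < >] [P [Q < >] [P [Q < >]]]] >] [P [Q ( )] [P [Q ( )]]]]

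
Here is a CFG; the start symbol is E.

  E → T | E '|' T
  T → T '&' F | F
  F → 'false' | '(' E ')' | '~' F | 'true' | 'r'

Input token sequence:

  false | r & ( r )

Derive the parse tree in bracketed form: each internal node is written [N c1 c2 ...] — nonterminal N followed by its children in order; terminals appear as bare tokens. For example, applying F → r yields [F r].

E
E | T
T | T
F | T
false | T
false | T & F
false | F & F
false | r & F
false | r & ( E )
false | r & ( T )
false | r & ( F )
false | r & ( r )

[E [E [T [F false]]] | [T [T [F r]] & [F ( [E [T [F r]]] )]]]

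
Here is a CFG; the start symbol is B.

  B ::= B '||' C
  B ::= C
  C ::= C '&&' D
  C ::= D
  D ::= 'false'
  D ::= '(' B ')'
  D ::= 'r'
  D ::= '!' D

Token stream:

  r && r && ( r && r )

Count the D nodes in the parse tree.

5

[B [C [C [C [D r]] && [D r]] && [D ( [B [C [C [D r]] && [D r]]] )]]]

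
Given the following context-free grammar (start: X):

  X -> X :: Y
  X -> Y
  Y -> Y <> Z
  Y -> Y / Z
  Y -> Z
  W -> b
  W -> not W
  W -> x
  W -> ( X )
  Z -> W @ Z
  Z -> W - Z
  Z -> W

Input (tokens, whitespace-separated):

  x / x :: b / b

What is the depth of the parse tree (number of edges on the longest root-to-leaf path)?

6

[X [X [Y [Y [Z [W x]]] / [Z [W x]]]] :: [Y [Y [Z [W b]]] / [Z [W b]]]]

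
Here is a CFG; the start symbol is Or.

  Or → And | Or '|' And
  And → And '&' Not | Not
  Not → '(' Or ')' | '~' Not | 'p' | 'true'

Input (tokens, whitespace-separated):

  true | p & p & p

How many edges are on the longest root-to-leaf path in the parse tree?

5

[Or [Or [And [Not true]]] | [And [And [And [Not p]] & [Not p]] & [Not p]]]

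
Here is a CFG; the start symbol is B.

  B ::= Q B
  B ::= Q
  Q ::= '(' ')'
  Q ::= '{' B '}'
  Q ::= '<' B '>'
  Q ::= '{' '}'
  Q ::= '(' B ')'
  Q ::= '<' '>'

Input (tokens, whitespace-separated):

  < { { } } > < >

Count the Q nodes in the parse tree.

4

[B [Q < [B [Q { [B [Q { }]] }]] >] [B [Q < >]]]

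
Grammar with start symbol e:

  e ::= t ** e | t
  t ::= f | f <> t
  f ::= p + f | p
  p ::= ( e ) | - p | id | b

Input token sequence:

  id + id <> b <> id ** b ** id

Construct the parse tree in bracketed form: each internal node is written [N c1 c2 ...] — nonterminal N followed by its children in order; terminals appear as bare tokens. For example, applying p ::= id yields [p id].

e
t ** e
f <> t ** e
p + f <> t ** e
id + f <> t ** e
id + p <> t ** e
id + id <> t ** e
id + id <> f <> t ** e
id + id <> p <> t ** e
id + id <> b <> t ** e
id + id <> b <> f ** e
id + id <> b <> p ** e
id + id <> b <> id ** e
id + id <> b <> id ** t ** e
id + id <> b <> id ** f ** e
id + id <> b <> id ** p ** e
id + id <> b <> id ** b ** e
id + id <> b <> id ** b ** t
id + id <> b <> id ** b ** f
id + id <> b <> id ** b ** p
id + id <> b <> id ** b ** id

[e [t [f [p id] + [f [p id]]] <> [t [f [p b]] <> [t [f [p id]]]]] ** [e [t [f [p b]]] ** [e [t [f [p id]]]]]]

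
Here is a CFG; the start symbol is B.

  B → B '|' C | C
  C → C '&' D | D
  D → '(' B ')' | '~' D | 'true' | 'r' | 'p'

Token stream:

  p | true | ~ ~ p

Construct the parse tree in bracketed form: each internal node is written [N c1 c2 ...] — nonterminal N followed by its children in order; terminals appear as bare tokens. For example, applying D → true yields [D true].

[B [B [B [C [D p]]] | [C [D true]]] | [C [D ~ [D ~ [D p]]]]]

B
B | C
B | C | C
C | C | C
D | C | C
p | C | C
p | D | C
p | true | C
p | true | D
p | true | ~ D
p | true | ~ ~ D
p | true | ~ ~ p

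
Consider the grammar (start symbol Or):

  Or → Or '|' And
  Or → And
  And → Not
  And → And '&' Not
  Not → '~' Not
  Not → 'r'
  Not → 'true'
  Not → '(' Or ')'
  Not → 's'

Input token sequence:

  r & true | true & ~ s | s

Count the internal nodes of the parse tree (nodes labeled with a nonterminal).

[Or [Or [Or [And [And [Not r]] & [Not true]]] | [And [And [Not true]] & [Not ~ [Not s]]]] | [And [Not s]]]

14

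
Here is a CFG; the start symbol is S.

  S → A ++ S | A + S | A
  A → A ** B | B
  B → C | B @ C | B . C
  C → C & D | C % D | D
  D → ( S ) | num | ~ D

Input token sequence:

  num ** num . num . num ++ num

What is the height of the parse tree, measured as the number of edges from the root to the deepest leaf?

[S [A [A [B [C [D num]]]] ** [B [B [B [C [D num]]] . [C [D num]]] . [C [D num]]]] ++ [S [A [B [C [D num]]]]]]

7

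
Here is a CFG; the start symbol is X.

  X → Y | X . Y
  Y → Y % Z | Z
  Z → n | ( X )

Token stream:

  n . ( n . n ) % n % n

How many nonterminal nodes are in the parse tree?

16

[X [X [Y [Z n]]] . [Y [Y [Y [Z ( [X [X [Y [Z n]]] . [Y [Z n]]] )]] % [Z n]] % [Z n]]]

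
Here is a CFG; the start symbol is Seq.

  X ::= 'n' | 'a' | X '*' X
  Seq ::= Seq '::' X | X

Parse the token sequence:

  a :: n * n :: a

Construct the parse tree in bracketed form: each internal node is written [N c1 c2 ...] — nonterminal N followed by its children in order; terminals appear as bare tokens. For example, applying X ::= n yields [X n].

Seq
Seq :: X
Seq :: X :: X
X :: X :: X
a :: X :: X
a :: X * X :: X
a :: n * X :: X
a :: n * n :: X
a :: n * n :: a

[Seq [Seq [Seq [X a]] :: [X [X n] * [X n]]] :: [X a]]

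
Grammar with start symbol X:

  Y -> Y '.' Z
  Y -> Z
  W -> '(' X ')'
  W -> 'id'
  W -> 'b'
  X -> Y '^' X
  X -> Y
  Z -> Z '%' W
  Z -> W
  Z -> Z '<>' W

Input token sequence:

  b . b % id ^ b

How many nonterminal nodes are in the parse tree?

[X [Y [Y [Z [W b]]] . [Z [Z [W b]] % [W id]]] ^ [X [Y [Z [W b]]]]]

13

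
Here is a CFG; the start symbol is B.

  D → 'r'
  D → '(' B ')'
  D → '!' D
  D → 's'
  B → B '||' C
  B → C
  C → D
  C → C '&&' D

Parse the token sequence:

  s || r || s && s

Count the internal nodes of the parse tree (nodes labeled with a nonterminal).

[B [B [B [C [D s]]] || [C [D r]]] || [C [C [D s]] && [D s]]]

11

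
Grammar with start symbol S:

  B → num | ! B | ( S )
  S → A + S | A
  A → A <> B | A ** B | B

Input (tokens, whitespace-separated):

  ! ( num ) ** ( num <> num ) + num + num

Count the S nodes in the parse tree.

5

[S [A [A [B ! [B ( [S [A [B num]]] )]]] ** [B ( [S [A [A [B num]] <> [B num]]] )]] + [S [A [B num]] + [S [A [B num]]]]]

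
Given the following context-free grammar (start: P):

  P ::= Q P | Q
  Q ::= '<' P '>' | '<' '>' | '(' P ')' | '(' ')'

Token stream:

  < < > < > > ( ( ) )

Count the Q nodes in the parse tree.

[P [Q < [P [Q < >] [P [Q < >]]] >] [P [Q ( [P [Q ( )]] )]]]

5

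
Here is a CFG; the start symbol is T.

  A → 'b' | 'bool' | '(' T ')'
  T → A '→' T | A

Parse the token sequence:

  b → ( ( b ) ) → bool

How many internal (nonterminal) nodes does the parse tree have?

[T [A b] → [T [A ( [T [A ( [T [A b]] )]] )] → [T [A bool]]]]

10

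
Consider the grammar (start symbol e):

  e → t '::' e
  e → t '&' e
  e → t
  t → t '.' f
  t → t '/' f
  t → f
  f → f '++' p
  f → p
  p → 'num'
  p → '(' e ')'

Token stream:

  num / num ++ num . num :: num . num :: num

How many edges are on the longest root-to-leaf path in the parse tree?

6

[e [t [t [t [f [p num]]] / [f [f [p num]] ++ [p num]]] . [f [p num]]] :: [e [t [t [f [p num]]] . [f [p num]]] :: [e [t [f [p num]]]]]]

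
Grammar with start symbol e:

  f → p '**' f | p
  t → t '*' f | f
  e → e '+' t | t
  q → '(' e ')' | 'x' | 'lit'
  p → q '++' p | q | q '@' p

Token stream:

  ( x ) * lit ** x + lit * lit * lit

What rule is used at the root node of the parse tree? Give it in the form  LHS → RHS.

e → e '+' t

[e [e [t [t [f [p [q ( [e [t [f [p [q x]]]]] )]]]] * [f [p [q lit]] ** [f [p [q x]]]]]] + [t [t [t [f [p [q lit]]]] * [f [p [q lit]]]] * [f [p [q lit]]]]]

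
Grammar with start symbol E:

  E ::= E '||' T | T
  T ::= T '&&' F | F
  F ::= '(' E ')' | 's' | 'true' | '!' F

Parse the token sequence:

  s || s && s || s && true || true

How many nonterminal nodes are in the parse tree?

[E [E [E [E [T [F s]]] || [T [T [F s]] && [F s]]] || [T [T [F s]] && [F true]]] || [T [F true]]]

16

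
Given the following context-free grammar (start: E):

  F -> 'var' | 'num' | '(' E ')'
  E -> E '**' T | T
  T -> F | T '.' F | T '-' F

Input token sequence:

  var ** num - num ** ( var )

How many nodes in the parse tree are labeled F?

5

[E [E [E [T [F var]]] ** [T [T [F num]] - [F num]]] ** [T [F ( [E [T [F var]]] )]]]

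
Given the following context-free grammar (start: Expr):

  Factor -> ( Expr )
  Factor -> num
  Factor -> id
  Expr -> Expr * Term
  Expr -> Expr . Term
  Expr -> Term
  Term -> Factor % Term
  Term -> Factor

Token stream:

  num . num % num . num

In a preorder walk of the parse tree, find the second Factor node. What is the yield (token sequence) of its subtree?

num

[Expr [Expr [Expr [Term [Factor num]]] . [Term [Factor num] % [Term [Factor num]]]] . [Term [Factor num]]]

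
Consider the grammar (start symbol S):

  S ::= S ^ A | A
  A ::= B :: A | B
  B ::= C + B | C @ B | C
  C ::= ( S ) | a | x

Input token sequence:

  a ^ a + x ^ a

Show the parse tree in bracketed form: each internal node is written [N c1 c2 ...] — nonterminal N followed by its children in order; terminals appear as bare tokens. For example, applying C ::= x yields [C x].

[S [S [S [A [B [C a]]]] ^ [A [B [C a] + [B [C x]]]]] ^ [A [B [C a]]]]

S
S ^ A
S ^ A ^ A
A ^ A ^ A
B ^ A ^ A
C ^ A ^ A
a ^ A ^ A
a ^ B ^ A
a ^ C + B ^ A
a ^ a + B ^ A
a ^ a + C ^ A
a ^ a + x ^ A
a ^ a + x ^ B
a ^ a + x ^ C
a ^ a + x ^ a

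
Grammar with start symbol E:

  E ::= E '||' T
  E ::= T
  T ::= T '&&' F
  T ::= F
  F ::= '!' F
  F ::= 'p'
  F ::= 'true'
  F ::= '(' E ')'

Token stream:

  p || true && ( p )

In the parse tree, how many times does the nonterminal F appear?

4

[E [E [T [F p]]] || [T [T [F true]] && [F ( [E [T [F p]]] )]]]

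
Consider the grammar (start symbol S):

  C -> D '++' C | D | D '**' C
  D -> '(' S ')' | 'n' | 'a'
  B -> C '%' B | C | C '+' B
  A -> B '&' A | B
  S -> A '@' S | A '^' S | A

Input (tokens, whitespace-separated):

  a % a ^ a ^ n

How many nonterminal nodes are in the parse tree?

[S [A [B [C [D a]] % [B [C [D a]]]]] ^ [S [A [B [C [D a]]]] ^ [S [A [B [C [D n]]]]]]]

18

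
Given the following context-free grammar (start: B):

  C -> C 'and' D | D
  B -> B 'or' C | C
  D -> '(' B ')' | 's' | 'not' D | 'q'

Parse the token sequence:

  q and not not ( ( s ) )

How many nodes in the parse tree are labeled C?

[B [C [C [D q]] and [D not [D not [D ( [B [C [D ( [B [C [D s]]] )]]] )]]]]]

4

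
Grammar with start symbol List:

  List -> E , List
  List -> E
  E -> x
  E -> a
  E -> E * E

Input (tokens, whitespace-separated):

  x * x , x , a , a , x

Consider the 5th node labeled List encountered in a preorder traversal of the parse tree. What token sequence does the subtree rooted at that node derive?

x

[List [E [E x] * [E x]] , [List [E x] , [List [E a] , [List [E a] , [List [E x]]]]]]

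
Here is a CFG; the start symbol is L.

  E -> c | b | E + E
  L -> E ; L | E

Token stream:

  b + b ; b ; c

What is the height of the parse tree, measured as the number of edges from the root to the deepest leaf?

4

[L [E [E b] + [E b]] ; [L [E b] ; [L [E c]]]]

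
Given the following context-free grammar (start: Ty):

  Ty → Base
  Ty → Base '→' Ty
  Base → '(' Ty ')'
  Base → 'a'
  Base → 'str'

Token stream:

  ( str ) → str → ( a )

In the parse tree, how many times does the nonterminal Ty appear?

5

[Ty [Base ( [Ty [Base str]] )] → [Ty [Base str] → [Ty [Base ( [Ty [Base a]] )]]]]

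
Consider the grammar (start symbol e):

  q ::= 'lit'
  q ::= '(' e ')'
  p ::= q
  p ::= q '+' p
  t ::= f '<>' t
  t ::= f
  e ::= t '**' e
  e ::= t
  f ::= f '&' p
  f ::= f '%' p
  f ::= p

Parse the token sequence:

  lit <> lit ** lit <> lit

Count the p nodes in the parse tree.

4

[e [t [f [p [q lit]]] <> [t [f [p [q lit]]]]] ** [e [t [f [p [q lit]]] <> [t [f [p [q lit]]]]]]]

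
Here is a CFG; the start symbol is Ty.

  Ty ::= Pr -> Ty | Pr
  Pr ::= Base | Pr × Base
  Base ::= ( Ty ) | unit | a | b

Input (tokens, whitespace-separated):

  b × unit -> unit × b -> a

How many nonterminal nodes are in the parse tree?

[Ty [Pr [Pr [Base b]] × [Base unit]] -> [Ty [Pr [Pr [Base unit]] × [Base b]] -> [Ty [Pr [Base a]]]]]

13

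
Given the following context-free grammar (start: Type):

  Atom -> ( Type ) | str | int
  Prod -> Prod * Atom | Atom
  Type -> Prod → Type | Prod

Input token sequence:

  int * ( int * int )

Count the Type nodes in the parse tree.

2

[Type [Prod [Prod [Atom int]] * [Atom ( [Type [Prod [Prod [Atom int]] * [Atom int]]] )]]]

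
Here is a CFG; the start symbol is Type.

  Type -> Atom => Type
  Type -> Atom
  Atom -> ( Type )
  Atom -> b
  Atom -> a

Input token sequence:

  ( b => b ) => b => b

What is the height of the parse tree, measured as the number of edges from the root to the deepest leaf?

[Type [Atom ( [Type [Atom b] => [Type [Atom b]]] )] => [Type [Atom b] => [Type [Atom b]]]]

5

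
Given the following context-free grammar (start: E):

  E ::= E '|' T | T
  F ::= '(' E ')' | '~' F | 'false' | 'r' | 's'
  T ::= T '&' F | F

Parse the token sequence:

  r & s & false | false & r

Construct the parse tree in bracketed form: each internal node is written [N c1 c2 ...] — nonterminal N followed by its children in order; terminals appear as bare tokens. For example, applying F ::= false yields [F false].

E
E | T
T | T
T & F | T
T & F & F | T
F & F & F | T
r & F & F | T
r & s & F | T
r & s & false | T
r & s & false | T & F
r & s & false | F & F
r & s & false | false & F
r & s & false | false & r

[E [E [T [T [T [F r]] & [F s]] & [F false]]] | [T [T [F false]] & [F r]]]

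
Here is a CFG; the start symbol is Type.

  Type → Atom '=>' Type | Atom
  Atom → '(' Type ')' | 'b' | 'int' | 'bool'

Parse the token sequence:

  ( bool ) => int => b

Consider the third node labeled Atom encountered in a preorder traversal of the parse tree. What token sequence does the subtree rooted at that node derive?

int

[Type [Atom ( [Type [Atom bool]] )] => [Type [Atom int] => [Type [Atom b]]]]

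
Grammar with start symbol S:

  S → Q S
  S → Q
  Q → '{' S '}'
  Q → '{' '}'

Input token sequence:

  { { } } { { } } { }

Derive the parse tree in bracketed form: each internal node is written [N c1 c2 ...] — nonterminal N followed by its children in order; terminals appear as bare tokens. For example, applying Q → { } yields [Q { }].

S
Q S
{ S } S
{ Q } S
{ { } } S
{ { } } Q S
{ { } } { S } S
{ { } } { Q } S
{ { } } { { } } S
{ { } } { { } } Q
{ { } } { { } } { }

[S [Q { [S [Q { }]] }] [S [Q { [S [Q { }]] }] [S [Q { }]]]]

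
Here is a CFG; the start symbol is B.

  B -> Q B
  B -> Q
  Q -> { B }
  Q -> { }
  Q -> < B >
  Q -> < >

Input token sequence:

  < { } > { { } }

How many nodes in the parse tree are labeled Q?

[B [Q < [B [Q { }]] >] [B [Q { [B [Q { }]] }]]]

4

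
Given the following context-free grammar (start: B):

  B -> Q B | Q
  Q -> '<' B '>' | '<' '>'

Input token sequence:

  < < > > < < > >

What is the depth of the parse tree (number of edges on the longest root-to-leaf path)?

[B [Q < [B [Q < >]] >] [B [Q < [B [Q < >]] >]]]

5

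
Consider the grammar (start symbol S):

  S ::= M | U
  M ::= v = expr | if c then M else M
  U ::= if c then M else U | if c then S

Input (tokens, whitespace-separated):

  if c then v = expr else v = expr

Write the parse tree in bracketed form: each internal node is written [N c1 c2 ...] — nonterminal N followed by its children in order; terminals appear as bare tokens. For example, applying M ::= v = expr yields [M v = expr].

S
M
if c then M else M
if c then v = expr else M
if c then v = expr else v = expr

[S [M if c then [M v = expr] else [M v = expr]]]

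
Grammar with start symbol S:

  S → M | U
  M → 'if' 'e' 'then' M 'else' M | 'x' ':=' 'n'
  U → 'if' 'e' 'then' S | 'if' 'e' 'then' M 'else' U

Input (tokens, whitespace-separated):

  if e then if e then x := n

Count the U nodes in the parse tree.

2

[S [U if e then [S [U if e then [S [M x := n]]]]]]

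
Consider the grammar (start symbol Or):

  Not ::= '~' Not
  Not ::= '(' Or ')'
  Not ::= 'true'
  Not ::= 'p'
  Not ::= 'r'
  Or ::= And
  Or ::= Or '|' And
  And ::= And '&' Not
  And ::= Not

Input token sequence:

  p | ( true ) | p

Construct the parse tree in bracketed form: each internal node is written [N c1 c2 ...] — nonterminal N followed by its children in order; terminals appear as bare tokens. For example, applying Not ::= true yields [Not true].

Or
Or | And
Or | And | And
And | And | And
Not | And | And
p | And | And
p | Not | And
p | ( Or ) | And
p | ( And ) | And
p | ( Not ) | And
p | ( true ) | And
p | ( true ) | Not
p | ( true ) | p

[Or [Or [Or [And [Not p]]] | [And [Not ( [Or [And [Not true]]] )]]] | [And [Not p]]]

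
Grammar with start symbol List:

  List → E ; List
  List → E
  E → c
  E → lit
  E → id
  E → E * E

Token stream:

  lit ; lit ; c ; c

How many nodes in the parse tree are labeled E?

4

[List [E lit] ; [List [E lit] ; [List [E c] ; [List [E c]]]]]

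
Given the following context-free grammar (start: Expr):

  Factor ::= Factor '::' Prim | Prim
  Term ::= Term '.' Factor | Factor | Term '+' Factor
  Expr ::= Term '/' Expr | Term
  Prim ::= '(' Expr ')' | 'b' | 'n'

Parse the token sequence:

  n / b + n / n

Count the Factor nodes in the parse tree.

[Expr [Term [Factor [Prim n]]] / [Expr [Term [Term [Factor [Prim b]]] + [Factor [Prim n]]] / [Expr [Term [Factor [Prim n]]]]]]

4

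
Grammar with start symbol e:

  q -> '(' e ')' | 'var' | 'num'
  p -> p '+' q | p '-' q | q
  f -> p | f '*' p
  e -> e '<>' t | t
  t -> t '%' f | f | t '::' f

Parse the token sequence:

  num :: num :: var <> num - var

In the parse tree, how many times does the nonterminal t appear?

4

[e [e [t [t [t [f [p [q num]]]] :: [f [p [q num]]]] :: [f [p [q var]]]]] <> [t [f [p [p [q num]] - [q var]]]]]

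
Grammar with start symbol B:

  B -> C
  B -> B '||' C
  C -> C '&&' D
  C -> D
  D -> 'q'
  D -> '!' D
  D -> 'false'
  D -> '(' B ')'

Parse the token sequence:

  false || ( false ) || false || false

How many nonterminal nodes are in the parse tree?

[B [B [B [B [C [D false]]] || [C [D ( [B [C [D false]]] )]]] || [C [D false]]] || [C [D false]]]

15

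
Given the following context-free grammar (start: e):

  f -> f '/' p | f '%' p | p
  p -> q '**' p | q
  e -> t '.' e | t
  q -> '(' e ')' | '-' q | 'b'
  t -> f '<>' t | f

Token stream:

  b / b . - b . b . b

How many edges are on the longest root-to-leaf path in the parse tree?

8

[e [t [f [f [p [q b]]] / [p [q b]]]] . [e [t [f [p [q - [q b]]]]] . [e [t [f [p [q b]]]] . [e [t [f [p [q b]]]]]]]]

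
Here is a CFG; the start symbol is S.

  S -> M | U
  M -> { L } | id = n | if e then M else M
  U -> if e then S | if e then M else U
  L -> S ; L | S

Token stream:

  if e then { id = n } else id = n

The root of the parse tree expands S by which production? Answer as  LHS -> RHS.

[S [M if e then [M { [L [S [M id = n]]] }] else [M id = n]]]

S -> M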